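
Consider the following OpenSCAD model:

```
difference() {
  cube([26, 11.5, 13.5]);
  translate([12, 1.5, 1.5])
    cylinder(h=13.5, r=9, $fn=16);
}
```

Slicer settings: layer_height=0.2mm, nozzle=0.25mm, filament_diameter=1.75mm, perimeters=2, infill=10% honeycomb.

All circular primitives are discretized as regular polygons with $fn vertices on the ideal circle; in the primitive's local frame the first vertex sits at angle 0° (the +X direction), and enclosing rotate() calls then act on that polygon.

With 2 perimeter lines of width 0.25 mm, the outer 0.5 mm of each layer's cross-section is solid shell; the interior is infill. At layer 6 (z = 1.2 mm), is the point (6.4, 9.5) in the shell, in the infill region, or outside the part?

At z = 1.2 mm: the cube (footprint 26×11.5) is included at this height; the cylinder at (12, 1.5) does not reach this height (z outside [1.5, 15]); Subtracting the remaining from the first: none of the subtracted shapes is present at this height, so the 26×11.5 cube is unchanged — 1 connected region. Overall, the cross-section is a single solid region. The nearest boundary edge runs (26.00, 11.50)→(0.00, 11.50); distance from the point to it = 2.00 mm. The point is inside the cross-section and 2.00 mm from the nearest boundary — more than the 0.5 mm shell width (2 × 0.25), so it's in the infill interior.

infill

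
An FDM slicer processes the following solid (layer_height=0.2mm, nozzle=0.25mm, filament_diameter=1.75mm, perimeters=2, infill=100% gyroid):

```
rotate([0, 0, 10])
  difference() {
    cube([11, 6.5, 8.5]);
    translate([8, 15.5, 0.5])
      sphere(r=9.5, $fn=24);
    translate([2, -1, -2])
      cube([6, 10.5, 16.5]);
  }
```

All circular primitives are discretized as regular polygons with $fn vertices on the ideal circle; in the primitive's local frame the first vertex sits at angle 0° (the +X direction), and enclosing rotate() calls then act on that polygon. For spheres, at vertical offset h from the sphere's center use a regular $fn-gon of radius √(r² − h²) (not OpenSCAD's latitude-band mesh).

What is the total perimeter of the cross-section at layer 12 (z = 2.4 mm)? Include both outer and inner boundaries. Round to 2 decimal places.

At z = 2.4 mm: the cube (footprint 11×6.5) is included at this height (perimeter 35.00 mm); the r=9.5 sphere at (8, 15.5) contributes a regular 24-gon of circumradius √(9.5²−1.9²) = 9.308 (perimeter = 2·24·9.308·sin(180°/24) = 58.32 mm); the cube at (2, -1) is present — its section is the full 6×10.5 rectangle (perimeter 33.00 mm); Taking the first minus the rest: starting from the 11×6.5 cube, the r=9.5 sphere at (8, 15.5) partially overlaps it — only the 0.72 mm² overlap (of its 269.09 mm²) is removed, clipping the outline; the 6×10.5 cube at (2, -1) partially overlaps it — only the 38.64 mm² overlap (of its 63.00 mm²) is removed, clipping the outline — boundary = 35.71 mm; (whole slice rotated 10° about Z — lengths, areas and connectivity unchanged). Overall, the cross-section has 2 separate islands. Total boundary length (outer) = 35.71 mm.

35.71 mm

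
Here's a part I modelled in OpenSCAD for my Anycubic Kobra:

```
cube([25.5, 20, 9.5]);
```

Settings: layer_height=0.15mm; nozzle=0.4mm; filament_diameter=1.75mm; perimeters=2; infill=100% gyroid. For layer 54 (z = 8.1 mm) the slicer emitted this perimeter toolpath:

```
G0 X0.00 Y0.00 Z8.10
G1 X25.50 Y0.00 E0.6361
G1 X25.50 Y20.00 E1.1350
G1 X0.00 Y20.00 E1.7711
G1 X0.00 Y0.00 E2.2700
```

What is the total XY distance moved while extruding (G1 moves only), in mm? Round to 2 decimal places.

Sum the Euclidean lengths of each G1 segment: total = 91.00 mm.

91.00 mm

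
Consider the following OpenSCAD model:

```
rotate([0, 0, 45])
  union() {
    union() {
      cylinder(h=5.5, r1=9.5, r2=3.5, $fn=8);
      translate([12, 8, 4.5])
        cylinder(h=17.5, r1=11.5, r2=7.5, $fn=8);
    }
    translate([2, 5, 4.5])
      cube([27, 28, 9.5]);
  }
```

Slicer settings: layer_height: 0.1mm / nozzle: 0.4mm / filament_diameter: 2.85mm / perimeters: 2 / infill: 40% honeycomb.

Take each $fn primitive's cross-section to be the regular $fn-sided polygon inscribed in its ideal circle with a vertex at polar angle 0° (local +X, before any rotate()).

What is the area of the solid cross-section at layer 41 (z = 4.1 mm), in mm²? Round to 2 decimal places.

At z = 4.1 mm: the cone contributes a regular 8-gon of circumradius 5.027 (interpolated between r1=9.5 and r2=3.5 at t=0.745) (area = (8/2)·5.027²·sin(360°/8) = 71.48 mm²); the cone at (12, 8) is absent (z outside [4.5, 22]); Taking the union: only the cone is present, so the union is just that shape — area = 71.48 mm²; the cube at (2, 5) does not reach this height (z outside [4.5, 14]); Merging all regions: only the result so far is present, so the union is just that shape — area = 71.48 mm²; (whole slice rotated 45° about Z — lengths, areas and connectivity unchanged). Overall, the cross-section is a single solid region. Net area = 71.48 mm².

71.48 mm²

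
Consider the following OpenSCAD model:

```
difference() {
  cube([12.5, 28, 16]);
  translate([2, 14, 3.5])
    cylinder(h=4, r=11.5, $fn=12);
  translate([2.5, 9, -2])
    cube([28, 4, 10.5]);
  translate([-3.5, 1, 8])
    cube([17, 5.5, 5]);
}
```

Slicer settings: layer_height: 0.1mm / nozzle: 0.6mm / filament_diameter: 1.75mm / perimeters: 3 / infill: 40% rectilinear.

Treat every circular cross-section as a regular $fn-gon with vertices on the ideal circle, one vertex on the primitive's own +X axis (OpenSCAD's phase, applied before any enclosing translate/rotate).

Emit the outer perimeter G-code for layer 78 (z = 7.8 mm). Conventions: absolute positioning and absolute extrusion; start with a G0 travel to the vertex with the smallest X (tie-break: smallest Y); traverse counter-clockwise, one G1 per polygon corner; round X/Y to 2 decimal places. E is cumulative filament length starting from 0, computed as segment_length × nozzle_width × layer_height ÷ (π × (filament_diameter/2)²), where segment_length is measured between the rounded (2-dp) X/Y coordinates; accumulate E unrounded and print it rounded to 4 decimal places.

At z = 7.8 mm: the 12.5×28 cube contributes its full rectangle; the cylinder at (2, 14) is not intersected at this z (z outside [3.5, 7.5]); the cube at (2.5, 9) is present — its section is the full 28×4 rectangle; the cube at (-3.5, 1) does not reach this height (z outside [8, 13]); Taking the first minus the rest: starting from the 12.5×28 cube, the 28×4 cube at (2.5, 9) partially overlaps it — only the 40.00 mm² overlap (of its 112.00 mm²) is removed, clipping the outline — 1 connected region. The outline is a single polygon with 8 vertices. Extrusion per mm of travel: 0.6 × 0.1 / (π × 0.875²) = 0.024945. Accumulating E over each segment gives final E = 2.5195.

G0 X0.00 Y0.00 Z7.80
G1 X12.50 Y0.00 E0.3118
G1 X12.50 Y9.00 E0.5363
G1 X2.50 Y9.00 E0.7858
G1 X2.50 Y13.00 E0.8856
G1 X12.50 Y13.00 E1.1350
G1 X12.50 Y28.00 E1.5092
G1 X0.00 Y28.00 E1.8210
G1 X0.00 Y0.00 E2.5195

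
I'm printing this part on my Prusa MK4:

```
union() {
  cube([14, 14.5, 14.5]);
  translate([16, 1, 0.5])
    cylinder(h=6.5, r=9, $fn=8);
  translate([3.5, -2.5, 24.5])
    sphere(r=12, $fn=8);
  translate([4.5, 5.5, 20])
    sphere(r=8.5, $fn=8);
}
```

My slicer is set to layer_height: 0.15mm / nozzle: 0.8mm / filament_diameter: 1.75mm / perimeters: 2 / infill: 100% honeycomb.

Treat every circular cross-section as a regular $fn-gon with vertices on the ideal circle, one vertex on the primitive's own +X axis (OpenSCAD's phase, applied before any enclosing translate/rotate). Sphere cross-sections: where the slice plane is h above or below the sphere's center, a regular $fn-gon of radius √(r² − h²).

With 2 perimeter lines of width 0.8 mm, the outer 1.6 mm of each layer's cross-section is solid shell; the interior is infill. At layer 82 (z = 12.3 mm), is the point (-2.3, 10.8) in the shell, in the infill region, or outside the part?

At z = 12.3 mm: the cube (footprint 14×14.5) is included at this height; the cylinder at (16, 1) does not reach this height (z outside [0.5, 7]); the sphere at (3.5, -2.5) is not intersected at this z (|z−center|=12.200 > r=12); the r=8.5 sphere at (4.5, 5.5) contributes a regular 8-gon of circumradius √(8.5²−7.7²) = 3.600; Merging all regions: the r=8.5 sphere at (4.5, 5.5) lies entirely inside the 14×14.5 cube, so the union is just the 14×14.5 cube — 1 connected region. Overall, the cross-section is a single solid region. The nearest boundary edge runs (0.00, 0.00)→(0.00, 14.50); distance from the point to it = 2.30 mm. The point is not inside any of the regions above, so it lies outside the cross-section (2.30 mm from the nearest boundary).

outside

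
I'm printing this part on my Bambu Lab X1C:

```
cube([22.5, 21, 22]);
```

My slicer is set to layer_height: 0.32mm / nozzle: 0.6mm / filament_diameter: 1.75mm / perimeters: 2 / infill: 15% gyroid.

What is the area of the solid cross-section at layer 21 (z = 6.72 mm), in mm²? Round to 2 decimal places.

472.50 mm²

At z = 6.72 mm: the cube is present — its section is the full 22.5×21 rectangle (area 472.50 mm²). Overall, the cross-section is a single solid region. Net area = 472.50 mm².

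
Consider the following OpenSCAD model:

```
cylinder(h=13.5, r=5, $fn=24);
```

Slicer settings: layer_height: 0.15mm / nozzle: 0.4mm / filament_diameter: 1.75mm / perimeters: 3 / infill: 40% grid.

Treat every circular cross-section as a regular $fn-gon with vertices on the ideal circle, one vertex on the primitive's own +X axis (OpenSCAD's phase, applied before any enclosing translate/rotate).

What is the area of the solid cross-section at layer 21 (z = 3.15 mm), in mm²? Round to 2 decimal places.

77.65 mm²

At z = 3.15 mm: the r=5 cylinder gives a regular 24-gon of circumradius 5 (constant along its height) (area = (24/2)·5.000²·sin(360°/24) = 77.65 mm²). Overall, the cross-section is a single solid region. Net area = 77.65 mm².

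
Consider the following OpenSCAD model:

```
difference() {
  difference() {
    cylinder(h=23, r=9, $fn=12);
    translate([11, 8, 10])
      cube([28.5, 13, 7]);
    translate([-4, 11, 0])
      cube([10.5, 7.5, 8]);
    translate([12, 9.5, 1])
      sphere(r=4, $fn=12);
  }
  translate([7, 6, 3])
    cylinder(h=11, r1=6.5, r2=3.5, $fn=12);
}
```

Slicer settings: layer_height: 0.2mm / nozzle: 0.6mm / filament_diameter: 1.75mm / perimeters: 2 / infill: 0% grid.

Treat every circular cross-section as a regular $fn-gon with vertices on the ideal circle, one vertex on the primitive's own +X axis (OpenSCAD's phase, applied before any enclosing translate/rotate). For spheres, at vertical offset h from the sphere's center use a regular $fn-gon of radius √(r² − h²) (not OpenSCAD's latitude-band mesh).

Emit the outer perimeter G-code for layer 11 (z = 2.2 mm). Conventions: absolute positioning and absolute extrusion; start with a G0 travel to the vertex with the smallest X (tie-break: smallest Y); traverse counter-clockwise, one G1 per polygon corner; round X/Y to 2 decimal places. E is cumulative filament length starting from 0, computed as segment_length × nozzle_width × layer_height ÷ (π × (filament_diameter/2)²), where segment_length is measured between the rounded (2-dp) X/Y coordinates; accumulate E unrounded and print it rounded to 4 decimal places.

At z = 2.2 mm: the cylinder: section is a regular 12-gon, circumradius r=9; the cube at (11, 8) is not intersected at this z (z outside [10, 17]); the 10.5×7.5 cube at (-4, 11) contributes its full rectangle; the sphere at (12, 9.5): section is a regular 12-gon, circumradius = √(r²−h²) = √(4²−1.2²) = 3.816; Taking the first minus the rest: starting from the r=9 cylinder, the 10.5×7.5 cube at (-4, 11) misses the remaining region (no effect); the r=4 sphere at (12, 9.5) misses the remaining region (no effect) — 1 connected region; the cone at (7, 6) does not reach this height (z outside [3, 14]); After the difference (first − rest): none of the subtracted shapes is present at this height, so the result so far is unchanged — 1 connected region. The outline is a single polygon with 12 vertices. Extrusion per mm of travel: 0.6 × 0.2 / (π × 0.875²) = 0.049890. Accumulating E over each segment gives final E = 2.7884.

G0 X-9.00 Y0.00 Z2.20
G1 X-7.79 Y-4.50 E0.2325
G1 X-4.50 Y-7.79 E0.4646
G1 X0.00 Y-9.00 E0.6971
G1 X4.50 Y-7.79 E0.9296
G1 X7.79 Y-4.50 E1.1617
G1 X9.00 Y0.00 E1.3942
G1 X7.79 Y4.50 E1.6267
G1 X4.50 Y7.79 E1.8588
G1 X0.00 Y9.00 E2.0913
G1 X-4.50 Y7.79 E2.3237
G1 X-7.79 Y4.50 E2.5559
G1 X-9.00 Y0.00 E2.7884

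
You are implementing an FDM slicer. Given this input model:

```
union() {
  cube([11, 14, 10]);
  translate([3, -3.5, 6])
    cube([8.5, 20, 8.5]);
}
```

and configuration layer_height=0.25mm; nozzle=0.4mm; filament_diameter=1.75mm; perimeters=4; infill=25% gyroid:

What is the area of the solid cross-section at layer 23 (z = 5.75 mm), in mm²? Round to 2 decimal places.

At z = 5.75 mm: the 11×14 cube contributes its full rectangle (area 154.00 mm²); the cube at (3, -3.5) is absent (z outside [6, 14.5]); Merging all regions: only the 11×14 cube is present, so the union is just that shape — area = 154.00 mm². Overall, the cross-section is a single solid region. Net area = 154.00 mm².

154.00 mm²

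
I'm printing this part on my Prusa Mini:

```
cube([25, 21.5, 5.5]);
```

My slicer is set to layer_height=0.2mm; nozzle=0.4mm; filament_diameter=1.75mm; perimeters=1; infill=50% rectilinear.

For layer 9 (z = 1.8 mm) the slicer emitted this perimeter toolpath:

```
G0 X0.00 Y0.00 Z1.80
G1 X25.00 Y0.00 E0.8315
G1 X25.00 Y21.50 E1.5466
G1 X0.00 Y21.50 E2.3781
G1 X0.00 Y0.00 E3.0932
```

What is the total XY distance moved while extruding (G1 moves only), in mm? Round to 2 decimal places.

93.00 mm

Sum the Euclidean lengths of each G1 segment: total = 93.00 mm.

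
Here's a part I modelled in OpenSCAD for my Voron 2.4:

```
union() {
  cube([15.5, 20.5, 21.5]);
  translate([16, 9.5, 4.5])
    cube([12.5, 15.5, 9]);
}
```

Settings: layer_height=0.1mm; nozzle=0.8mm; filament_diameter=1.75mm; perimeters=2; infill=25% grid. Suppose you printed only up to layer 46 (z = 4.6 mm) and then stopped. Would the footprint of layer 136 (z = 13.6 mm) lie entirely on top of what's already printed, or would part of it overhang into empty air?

Compare the two slices. At z = 4.6: the cube is present — its section is the full 15.5×20.5 rectangle (area 317.75 mm²); the cube at (16, 9.5) is present — its section is the full 12.5×15.5 rectangle (area 193.75 mm²); Merging all regions: the 2 present regions are separate (no shared area or edge), so areas and boundary lengths simply add and each stays a separate island — area = 511.50 mm². At z = 13.6: the cube (footprint 15.5×20.5) is included at this height (area 317.75 mm²); the cube at (16, 9.5) is not intersected at this z (z outside [4.5, 13.5]); Combining (union): only the 15.5×20.5 cube is present, so the union is just that shape — area = 317.75 mm². Checking containment: the cross-section at z = 13.6 is a subset of the cross-section at z = 4.6.

entirely on top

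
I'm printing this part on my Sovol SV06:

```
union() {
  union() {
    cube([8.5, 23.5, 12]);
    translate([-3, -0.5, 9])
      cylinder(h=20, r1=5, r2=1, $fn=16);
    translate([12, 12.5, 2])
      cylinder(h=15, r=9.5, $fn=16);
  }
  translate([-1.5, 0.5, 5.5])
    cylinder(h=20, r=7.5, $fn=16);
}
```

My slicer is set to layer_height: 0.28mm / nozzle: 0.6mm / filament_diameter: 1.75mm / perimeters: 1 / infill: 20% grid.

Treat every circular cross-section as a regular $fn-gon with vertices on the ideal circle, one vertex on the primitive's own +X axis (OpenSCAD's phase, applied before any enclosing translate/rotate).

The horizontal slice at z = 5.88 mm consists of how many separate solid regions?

1

At z = 5.88 mm: the cube is present — its section is the full 8.5×23.5 rectangle; the cone at (-3, -0.5) is absent (z outside [9, 29]); the cylinder at (12, 12.5): section is a regular 16-gon, circumradius r=9.5; Merging all regions: the regions partially overlap (shared area 74.09 mm²), so overlapping operands fuse into one piece — 1 connected region; the r=7.5 cylinder at (-1.5, 0.5) contributes a regular 16-gon of circumradius 7.5; Merging all regions: the regions partially overlap (shared area 35.00 mm²), so overlapping operands fuse into one piece — 1 connected region. The result has 1 disconnected region.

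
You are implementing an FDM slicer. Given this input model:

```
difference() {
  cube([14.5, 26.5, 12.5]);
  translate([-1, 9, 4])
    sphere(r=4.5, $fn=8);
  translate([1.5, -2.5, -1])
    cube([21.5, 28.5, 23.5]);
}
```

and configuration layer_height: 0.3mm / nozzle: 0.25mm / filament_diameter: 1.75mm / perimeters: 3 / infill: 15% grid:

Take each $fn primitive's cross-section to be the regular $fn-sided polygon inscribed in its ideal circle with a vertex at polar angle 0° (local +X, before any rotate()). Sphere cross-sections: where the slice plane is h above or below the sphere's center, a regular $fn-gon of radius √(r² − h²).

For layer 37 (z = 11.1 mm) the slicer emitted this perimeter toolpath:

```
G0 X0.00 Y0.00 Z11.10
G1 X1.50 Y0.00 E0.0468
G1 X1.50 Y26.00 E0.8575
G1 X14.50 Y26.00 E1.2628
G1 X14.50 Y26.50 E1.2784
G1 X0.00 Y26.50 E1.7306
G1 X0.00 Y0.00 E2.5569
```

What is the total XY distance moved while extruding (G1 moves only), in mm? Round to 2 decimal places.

Sum the Euclidean lengths of each G1 segment: total = 82.00 mm.

82.00 mm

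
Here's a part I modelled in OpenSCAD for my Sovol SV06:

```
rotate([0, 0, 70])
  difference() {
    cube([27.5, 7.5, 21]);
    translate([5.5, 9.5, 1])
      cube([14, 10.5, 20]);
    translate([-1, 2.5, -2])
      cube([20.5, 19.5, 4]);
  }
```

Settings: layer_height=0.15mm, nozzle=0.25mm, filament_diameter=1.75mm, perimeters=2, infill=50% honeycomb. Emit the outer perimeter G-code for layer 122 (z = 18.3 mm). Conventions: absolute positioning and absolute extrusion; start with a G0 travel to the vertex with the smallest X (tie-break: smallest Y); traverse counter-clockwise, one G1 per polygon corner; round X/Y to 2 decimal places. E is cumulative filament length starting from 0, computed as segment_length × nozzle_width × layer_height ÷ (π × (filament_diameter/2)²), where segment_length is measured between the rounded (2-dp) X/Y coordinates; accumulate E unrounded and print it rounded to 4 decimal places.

At z = 18.3 mm: the cube (footprint 27.5×7.5) is included at this height; the cube at (5.5, 9.5) (footprint 14×10.5) is included at this height; the cube at (-1, 2.5) does not reach this height (z outside [-2, 2]); Subtracting the remaining from the first: starting from the 27.5×7.5 cube, the 14×10.5 cube at (5.5, 9.5) misses the remaining region (no effect) — 1 connected region; (whole slice rotated 70° about Z — lengths, areas and connectivity unchanged). The outline is a single polygon with 4 vertices. Extrusion per mm of travel: 0.25 × 0.15 / (π × 0.875²) = 0.015591. Accumulating E over each segment gives final E = 1.0915.

G0 X-7.05 Y2.57 Z18.30
G1 X0.00 Y0.00 E0.1170
G1 X9.41 Y25.84 E0.5457
G1 X2.36 Y28.41 E0.6627
G1 X-7.05 Y2.57 E1.0915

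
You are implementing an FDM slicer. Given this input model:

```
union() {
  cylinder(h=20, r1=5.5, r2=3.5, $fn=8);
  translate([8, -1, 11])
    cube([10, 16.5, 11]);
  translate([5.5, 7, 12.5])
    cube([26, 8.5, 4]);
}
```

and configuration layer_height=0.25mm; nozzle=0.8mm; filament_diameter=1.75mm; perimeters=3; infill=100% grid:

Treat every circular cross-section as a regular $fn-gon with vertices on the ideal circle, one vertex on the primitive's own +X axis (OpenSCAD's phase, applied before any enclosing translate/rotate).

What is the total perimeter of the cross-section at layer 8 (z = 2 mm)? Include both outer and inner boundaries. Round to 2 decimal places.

32.45 mm

At z = 2 mm: the cone (r1=5.5→r2=3.5) has section circumradius 5.300 here — a regular 8-gon (perimeter = 2·8·5.300·sin(180°/8) = 32.45 mm); the cube at (8, -1) is not intersected at this z (z outside [11, 22]); the cube at (5.5, 7) is not intersected at this z (z outside [12.5, 16.5]); Merging all regions: only the cone is present, so the union is just that shape — boundary = 32.45 mm. Overall, the cross-section is a single solid region. Total boundary length (outer) = 32.45 mm.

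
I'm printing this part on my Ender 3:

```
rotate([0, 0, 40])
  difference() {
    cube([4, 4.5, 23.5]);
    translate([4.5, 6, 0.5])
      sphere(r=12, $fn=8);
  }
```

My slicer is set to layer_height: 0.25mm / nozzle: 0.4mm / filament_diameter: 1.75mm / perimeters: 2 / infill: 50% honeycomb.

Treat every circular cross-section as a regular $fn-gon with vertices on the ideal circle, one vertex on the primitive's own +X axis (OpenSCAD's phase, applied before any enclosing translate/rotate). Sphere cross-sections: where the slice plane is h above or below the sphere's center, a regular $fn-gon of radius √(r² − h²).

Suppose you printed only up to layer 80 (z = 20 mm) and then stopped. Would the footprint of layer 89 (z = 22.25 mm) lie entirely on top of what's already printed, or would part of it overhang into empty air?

entirely on top

Compare the two slices. At z = 20: the cube is present — its section is the full 4×4.5 rectangle (area 18.00 mm²); the sphere at (4.5, 6) is absent (|z−center|=19.500 > r=12); Subtracting the remaining from the first: none of the subtracted shapes is present at this height, so the 4×4.5 cube is unchanged — area = 18.00 mm²; (rotated 40° about Z; rotation is an isometry so areas/perimeters/island counts are preserved). At z = 22.25: the cube (footprint 4×4.5) is included at this height (area 18.00 mm²); the sphere at (4.5, 6) is absent (|z−center|=21.750 > r=12); Subtracting the remaining from the first: none of the subtracted shapes is present at this height, so the 4×4.5 cube is unchanged — area = 18.00 mm²; (rotated 40° about Z; rotation is an isometry so areas/perimeters/island counts are preserved). Checking containment: the cross-section at z = 22.25 is a subset of the cross-section at z = 20.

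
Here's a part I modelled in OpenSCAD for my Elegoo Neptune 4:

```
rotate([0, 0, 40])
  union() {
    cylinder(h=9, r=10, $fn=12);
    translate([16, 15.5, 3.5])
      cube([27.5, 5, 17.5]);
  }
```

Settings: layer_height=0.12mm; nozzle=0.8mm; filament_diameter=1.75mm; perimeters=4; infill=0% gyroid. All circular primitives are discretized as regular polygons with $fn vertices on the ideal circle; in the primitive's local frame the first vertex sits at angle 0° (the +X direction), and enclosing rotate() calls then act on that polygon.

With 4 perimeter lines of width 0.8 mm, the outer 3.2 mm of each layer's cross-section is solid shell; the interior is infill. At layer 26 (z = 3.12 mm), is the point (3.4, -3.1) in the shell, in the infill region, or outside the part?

At z = 3.12 mm: the r=10 cylinder contributes a regular 12-gon of circumradius 10; the cube at (16, 15.5) is absent (z outside [3.5, 21]); Merging all regions: only the r=10 cylinder is present, so the union is just that shape — 1 connected region; (rotated 40° about Z; rotation is an isometry so areas/perimeters/island counts are preserved). Overall, the cross-section is a single solid region. Undo the 40° rotation: the query point maps to (0.612, -4.560) in the un-rotated model frame. The nearest boundary edge runs (-0.00, -10.00)→(5.00, -8.66); distance from the point to it = 5.10 mm. The point is inside the cross-section and 5.10 mm from the nearest boundary — more than the 3.2 mm shell width (4 × 0.8), so it's in the infill interior.

infill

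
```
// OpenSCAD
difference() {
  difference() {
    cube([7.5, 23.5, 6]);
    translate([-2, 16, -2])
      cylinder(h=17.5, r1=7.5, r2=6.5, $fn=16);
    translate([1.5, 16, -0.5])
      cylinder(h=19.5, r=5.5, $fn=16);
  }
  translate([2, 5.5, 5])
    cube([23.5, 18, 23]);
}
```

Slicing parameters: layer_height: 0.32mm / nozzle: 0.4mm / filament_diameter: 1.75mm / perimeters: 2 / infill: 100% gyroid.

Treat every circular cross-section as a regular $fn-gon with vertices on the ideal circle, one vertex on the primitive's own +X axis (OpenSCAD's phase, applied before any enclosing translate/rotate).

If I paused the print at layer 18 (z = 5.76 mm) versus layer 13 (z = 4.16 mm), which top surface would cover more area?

Layer 18 (z = 5.76): the 7.5×23.5 cube contributes its full rectangle (area 176.25 mm²); the cone at (-2, 16) (r1=7.5→r2=6.5) has section circumradius 7.057 here — a regular 16-gon (area = (16/2)·7.057²·sin(360°/16) = 152.45 mm²); the r=5.5 cylinder at (1.5, 16) contributes a regular 16-gon of circumradius 5.5 (area = (16/2)·5.500²·sin(360°/16) = 92.61 mm²); Subtracting the remaining from the first: starting from the 7.5×23.5 cube (176.25 mm²), the cone at (-2, 16) partially overlaps it — only the 48.79 mm² overlap (of its 152.45 mm²) is removed, clipping the outline; the r=5.5 cylinder at (1.5, 16) partially overlaps it — only the 17.24 mm² overlap (of its 92.61 mm²) is removed, clipping the outline — area = 110.22 mm²; the cube at (2, 5.5) is present — its section is the full 23.5×18 rectangle (area 423.00 mm²); Taking the first minus the rest: starting from that combined region (110.22 mm²), the 23.5×18 cube at (2, 5.5) partially overlaps it — only the 58.01 mm² overlap (of its 423.00 mm²) is removed, clipping the outline — area = 52.20 mm². So its area = 52.20 mm². Layer 13 (z = 4.16): the cube (footprint 7.5×23.5) is included at this height (area 176.25 mm²); the cone at (-2, 16) (r1=7.5→r2=6.5) has section circumradius 7.148 here — a regular 16-gon (area = (16/2)·7.148²·sin(360°/16) = 156.42 mm²); the cylinder at (1.5, 16): section is a regular 16-gon, circumradius r=5.5 (area = (16/2)·5.500²·sin(360°/16) = 92.61 mm²); After the difference (first − rest): starting from the 7.5×23.5 cube (176.25 mm²), the cone at (-2, 16) partially overlaps it — only the 50.41 mm² overlap (of its 156.42 mm²) is removed, clipping the outline; the r=5.5 cylinder at (1.5, 16) partially overlaps it — only the 16.17 mm² overlap (of its 92.61 mm²) is removed, clipping the outline — area = 109.67 mm²; the cube at (2, 5.5) does not reach this height (z outside [5, 28]); After the difference (first − rest): none of the subtracted shapes is present at this height, so that combined region is unchanged — area = 109.67 mm². So its area = 109.67 mm². Layer 13 is larger (109.67 vs 52.20 mm²).

layer 13 (z = 4.16 mm)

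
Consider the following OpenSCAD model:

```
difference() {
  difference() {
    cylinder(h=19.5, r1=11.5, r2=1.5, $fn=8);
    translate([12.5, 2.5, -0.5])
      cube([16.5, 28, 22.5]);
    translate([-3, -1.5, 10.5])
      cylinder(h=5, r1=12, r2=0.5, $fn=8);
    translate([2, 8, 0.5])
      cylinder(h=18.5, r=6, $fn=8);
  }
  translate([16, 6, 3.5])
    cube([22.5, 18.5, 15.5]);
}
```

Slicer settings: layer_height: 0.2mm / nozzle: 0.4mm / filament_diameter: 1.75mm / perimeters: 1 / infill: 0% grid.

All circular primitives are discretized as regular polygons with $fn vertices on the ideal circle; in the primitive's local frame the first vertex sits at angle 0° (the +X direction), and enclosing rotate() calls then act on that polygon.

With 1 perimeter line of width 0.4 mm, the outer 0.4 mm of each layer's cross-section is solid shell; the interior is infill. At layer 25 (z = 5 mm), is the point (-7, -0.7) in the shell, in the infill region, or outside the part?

At z = 5 mm: the cone (r1=11.5→r2=1.5) has section circumradius 8.936 here — a regular 8-gon; the cube at (12.5, 2.5) (footprint 16.5×28) is included at this height; the cone at (-3, -1.5) does not reach this height (z outside [10.5, 15.5]); the cylinder at (2, 8): section is a regular 8-gon, circumradius r=6; After the difference (first − rest): starting from the cone, the 16.5×28 cube at (12.5, 2.5) misses the remaining region (no effect); the r=6 cylinder at (2, 8) partially overlaps it — only the 46.25 mm² overlap (of its 101.82 mm²) is removed, clipping the outline — 1 connected region; the cube at (16, 6) is present — its section is the full 22.5×18.5 rectangle; Subtracting the remaining from the first: starting from that combined region, the 22.5×18.5 cube at (16, 6) misses the remaining region (no effect) — 1 connected region. Overall, the cross-section is a single solid region. The nearest boundary edge runs (-6.32, -6.32)→(-8.94, 0.00); distance from the point to it = 1.52 mm. The point is inside the cross-section and 1.52 mm from the nearest boundary — more than the 0.4 mm shell width (1 × 0.4), so it's in the infill interior.

infill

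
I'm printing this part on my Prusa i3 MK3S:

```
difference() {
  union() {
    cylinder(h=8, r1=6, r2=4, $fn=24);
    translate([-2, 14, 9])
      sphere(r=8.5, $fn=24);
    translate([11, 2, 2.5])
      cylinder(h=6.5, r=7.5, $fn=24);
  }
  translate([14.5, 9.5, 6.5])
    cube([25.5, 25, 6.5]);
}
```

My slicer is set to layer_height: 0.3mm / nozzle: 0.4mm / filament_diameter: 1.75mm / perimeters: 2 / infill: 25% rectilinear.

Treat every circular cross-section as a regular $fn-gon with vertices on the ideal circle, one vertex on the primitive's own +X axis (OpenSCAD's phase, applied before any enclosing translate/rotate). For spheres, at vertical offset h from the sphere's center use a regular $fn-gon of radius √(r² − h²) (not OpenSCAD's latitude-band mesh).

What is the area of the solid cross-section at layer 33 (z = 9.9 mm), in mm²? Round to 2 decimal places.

At z = 9.9 mm: the cone is absent (z outside [0, 8]); the r=8.5 sphere at (-2, 14) slices to a regular 24-gon of circumradius 8.452 (√(r²−h²) with h=0.9 from center) (area = (24/2)·8.452²·sin(360°/24) = 221.88 mm²); the cylinder at (11, 2) is absent (z outside [2.5, 9]); Taking the union: only the r=8.5 sphere at (-2, 14) is present, so the union is just that shape — area = 221.88 mm²; the cube at (14.5, 9.5) is present — its section is the full 25.5×25 rectangle (area 637.50 mm²); Subtracting the remaining from the first: starting from that combined region (221.88 mm²), the 25.5×25 cube at (14.5, 9.5) misses the remaining region (no effect) — area = 221.88 mm². Overall, the cross-section is a single solid region. Net area = 221.88 mm².

221.88 mm²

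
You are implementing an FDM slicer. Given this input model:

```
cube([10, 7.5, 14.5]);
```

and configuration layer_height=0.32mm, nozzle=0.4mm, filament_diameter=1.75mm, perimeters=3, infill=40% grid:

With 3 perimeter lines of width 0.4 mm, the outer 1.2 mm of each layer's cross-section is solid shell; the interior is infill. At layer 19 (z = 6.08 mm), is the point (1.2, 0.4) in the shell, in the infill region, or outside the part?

At z = 6.08 mm: the 10×7.5 cube contributes its full rectangle. Overall, the cross-section is a single solid region. The nearest boundary edge runs (0.00, 0.00)→(10.00, 0.00); distance from the point to it = 0.40 mm. The point is inside the cross-section, 0.40 mm from the nearest boundary — within the 1.2 mm shell band (3 × 0.4).

shell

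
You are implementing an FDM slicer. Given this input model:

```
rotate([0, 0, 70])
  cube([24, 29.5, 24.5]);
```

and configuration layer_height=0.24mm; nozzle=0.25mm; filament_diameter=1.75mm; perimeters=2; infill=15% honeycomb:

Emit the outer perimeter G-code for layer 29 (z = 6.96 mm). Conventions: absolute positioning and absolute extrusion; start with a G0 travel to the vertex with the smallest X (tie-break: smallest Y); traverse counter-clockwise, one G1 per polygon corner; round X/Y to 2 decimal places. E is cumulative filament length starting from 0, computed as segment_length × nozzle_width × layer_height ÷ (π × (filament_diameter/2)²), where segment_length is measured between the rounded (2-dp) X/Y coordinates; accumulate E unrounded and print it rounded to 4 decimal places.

At z = 6.96 mm: the 24×29.5 cube contributes its full rectangle; (rotated 70° about Z; rotation is an isometry so areas/perimeters/island counts are preserved). The outline is a single polygon with 4 vertices. Extrusion per mm of travel: 0.25 × 0.24 / (π × 0.875²) = 0.024945. Accumulating E over each segment gives final E = 2.6690.

G0 X-27.72 Y10.09 Z6.96
G1 X0.00 Y0.00 E0.7359
G1 X8.21 Y22.55 E1.3345
G1 X-19.51 Y32.64 E2.0704
G1 X-27.72 Y10.09 E2.6690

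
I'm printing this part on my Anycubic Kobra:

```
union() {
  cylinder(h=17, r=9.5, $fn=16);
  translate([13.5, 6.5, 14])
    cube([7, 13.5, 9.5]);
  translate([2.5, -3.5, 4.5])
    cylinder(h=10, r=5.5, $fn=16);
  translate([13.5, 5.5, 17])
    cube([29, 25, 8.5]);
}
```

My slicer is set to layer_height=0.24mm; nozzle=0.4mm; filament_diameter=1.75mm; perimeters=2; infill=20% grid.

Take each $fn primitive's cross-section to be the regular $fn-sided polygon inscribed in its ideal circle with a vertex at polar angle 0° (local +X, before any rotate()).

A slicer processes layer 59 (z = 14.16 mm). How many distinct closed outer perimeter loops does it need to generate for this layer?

2

At z = 14.16 mm: the r=9.5 cylinder gives a regular 16-gon of circumradius 9.5 (constant along its height); the cube at (13.5, 6.5) (footprint 7×13.5) is included at this height; the cylinder at (2.5, -3.5): section is a regular 16-gon, circumradius r=5.5; the cube at (13.5, 5.5) is absent (z outside [17, 25.5]); Merging all regions: the regions partially overlap (shared area 91.32 mm²), so overlapping operands fuse into one piece — 2 connected regions. The result has 2 disconnected regions.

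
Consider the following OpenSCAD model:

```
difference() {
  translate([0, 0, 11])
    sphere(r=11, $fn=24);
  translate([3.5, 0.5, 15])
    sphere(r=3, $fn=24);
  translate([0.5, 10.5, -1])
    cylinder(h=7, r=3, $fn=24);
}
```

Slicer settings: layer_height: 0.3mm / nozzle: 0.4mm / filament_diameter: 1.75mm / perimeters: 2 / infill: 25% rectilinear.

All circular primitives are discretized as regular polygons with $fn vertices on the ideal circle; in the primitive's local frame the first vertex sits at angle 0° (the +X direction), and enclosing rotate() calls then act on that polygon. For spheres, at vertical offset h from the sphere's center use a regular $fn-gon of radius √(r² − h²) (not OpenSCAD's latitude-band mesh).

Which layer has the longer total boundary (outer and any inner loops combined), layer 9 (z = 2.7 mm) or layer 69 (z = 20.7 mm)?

Layer 9 (z = 2.7): the r=11 sphere slices to a regular 24-gon of circumradius 7.219 (√(r²−h²) with h=8.3 from center) (perimeter = 2·24·7.219·sin(180°/24) = 45.23 mm); the sphere at (3.5, 0.5) is not intersected at this z (|z−center|=12.300 > r=3); the r=3 cylinder at (0.5, 10.5) gives a regular 24-gon of circumradius 3 (constant along its height) (perimeter = 2·24·3.000·sin(180°/24) = 18.80 mm); Subtracting the remaining from the first: starting from the r=11 sphere, the r=3 cylinder at (0.5, 10.5) misses the remaining region (no effect) — boundary = 45.23 mm. So its perimeter = 45.23 mm. Layer 69 (z = 20.7): the r=11 sphere contributes a regular 24-gon of circumradius √(11²−9.7²) = 5.187 (perimeter = 2·24·5.187·sin(180°/24) = 32.50 mm); the sphere at (3.5, 0.5) is absent (|z−center|=5.700 > r=3); the cylinder at (0.5, 10.5) does not reach this height (z outside [-1, 6]); Subtracting the remaining from the first: none of the subtracted shapes is present at this height, so the r=11 sphere is unchanged — boundary = 32.50 mm. So its perimeter = 32.50 mm. Layer 9 is larger (45.23 vs 32.50 mm).

layer 9 (z = 2.7 mm)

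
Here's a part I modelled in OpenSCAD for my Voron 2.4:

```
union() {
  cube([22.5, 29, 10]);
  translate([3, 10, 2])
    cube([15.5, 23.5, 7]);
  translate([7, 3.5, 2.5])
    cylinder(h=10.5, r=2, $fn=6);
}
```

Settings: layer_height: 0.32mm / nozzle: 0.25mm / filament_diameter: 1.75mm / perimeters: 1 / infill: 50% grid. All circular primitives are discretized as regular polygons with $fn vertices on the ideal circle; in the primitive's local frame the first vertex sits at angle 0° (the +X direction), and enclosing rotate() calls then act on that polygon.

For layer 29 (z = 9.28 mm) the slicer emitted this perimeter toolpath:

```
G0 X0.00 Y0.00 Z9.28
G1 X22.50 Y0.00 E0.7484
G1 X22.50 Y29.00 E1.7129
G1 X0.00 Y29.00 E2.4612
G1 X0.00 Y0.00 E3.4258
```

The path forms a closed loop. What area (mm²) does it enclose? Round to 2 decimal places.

652.50 mm²

Apply the shoelace formula to the sequence of (X, Y) vertices; enclosed area = 652.50 mm².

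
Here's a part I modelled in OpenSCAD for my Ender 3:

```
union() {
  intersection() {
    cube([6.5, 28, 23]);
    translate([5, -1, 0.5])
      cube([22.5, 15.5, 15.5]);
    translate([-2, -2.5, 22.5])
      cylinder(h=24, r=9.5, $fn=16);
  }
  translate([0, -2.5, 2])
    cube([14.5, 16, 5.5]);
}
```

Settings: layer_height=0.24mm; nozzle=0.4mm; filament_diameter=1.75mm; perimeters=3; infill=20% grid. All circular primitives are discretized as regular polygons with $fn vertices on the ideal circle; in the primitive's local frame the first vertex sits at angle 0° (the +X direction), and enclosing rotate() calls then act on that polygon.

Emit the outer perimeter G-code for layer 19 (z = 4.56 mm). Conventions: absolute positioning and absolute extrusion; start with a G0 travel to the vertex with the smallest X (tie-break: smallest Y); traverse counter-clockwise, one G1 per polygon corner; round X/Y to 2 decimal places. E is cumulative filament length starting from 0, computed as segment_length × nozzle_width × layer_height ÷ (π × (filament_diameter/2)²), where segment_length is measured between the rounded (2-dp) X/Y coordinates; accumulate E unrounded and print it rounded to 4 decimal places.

G0 X0.00 Y-2.50 Z4.56
G1 X14.50 Y-2.50 E0.5787
G1 X14.50 Y13.50 E1.2173
G1 X0.00 Y13.50 E1.7960
G1 X0.00 Y-2.50 E2.4346

At z = 4.56 mm: the 6.5×28 cube contributes its full rectangle; the cube at (5, -1) is present — its section is the full 22.5×15.5 rectangle; the cylinder at (-2, -2.5) does not reach this height (z outside [22.5, 46.5]); After intersecting: at least one operand is absent at this height, so nothing remains; the cube at (0, -2.5) (footprint 14.5×16) is included at this height; Combining (union): only the 14.5×16 cube at (0, -2.5) is present, so the union is just that shape — 1 connected region. The outline is a single polygon with 4 vertices. Extrusion per mm of travel: 0.4 × 0.24 / (π × 0.875²) = 0.039912. Accumulating E over each segment gives final E = 2.4346.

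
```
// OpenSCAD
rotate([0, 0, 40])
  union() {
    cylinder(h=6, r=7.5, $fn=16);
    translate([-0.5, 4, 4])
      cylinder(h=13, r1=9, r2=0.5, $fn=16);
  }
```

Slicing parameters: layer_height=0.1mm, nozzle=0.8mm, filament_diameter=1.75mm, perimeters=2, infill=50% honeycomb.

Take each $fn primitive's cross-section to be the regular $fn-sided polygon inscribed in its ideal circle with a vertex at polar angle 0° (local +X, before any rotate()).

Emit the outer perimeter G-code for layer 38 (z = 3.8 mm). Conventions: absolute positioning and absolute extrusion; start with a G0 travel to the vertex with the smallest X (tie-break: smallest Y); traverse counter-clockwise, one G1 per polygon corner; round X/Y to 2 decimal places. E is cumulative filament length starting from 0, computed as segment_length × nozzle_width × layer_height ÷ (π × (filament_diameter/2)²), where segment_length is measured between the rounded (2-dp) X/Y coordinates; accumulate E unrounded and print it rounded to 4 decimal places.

At z = 3.8 mm: the r=7.5 cylinder contributes a regular 16-gon of circumradius 7.5; the cone at (-0.5, 4) is not intersected at this z (z outside [4, 17]); Taking the union: only the r=7.5 cylinder is present, so the union is just that shape — 1 connected region; (whole slice rotated 40° about Z — lengths, areas and connectivity unchanged). The outline is a single polygon with 16 vertices. Extrusion per mm of travel: 0.8 × 0.1 / (π × 0.875²) = 0.033260. Accumulating E over each segment gives final E = 1.5571.

G0 X-7.47 Y0.65 Z3.80
G1 X-7.15 Y-2.26 E0.0974
G1 X-5.75 Y-4.82 E0.1944
G1 X-3.46 Y-6.65 E0.2919
G1 X-0.65 Y-7.47 E0.3893
G1 X2.26 Y-7.15 E0.4866
G1 X4.82 Y-5.75 E0.5837
G1 X6.65 Y-3.46 E0.6812
G1 X7.47 Y-0.65 E0.7785
G1 X7.15 Y2.26 E0.8759
G1 X5.75 Y4.82 E0.9730
G1 X3.46 Y6.65 E1.0705
G1 X0.65 Y7.47 E1.1678
G1 X-2.26 Y7.15 E1.2652
G1 X-4.82 Y5.75 E1.3622
G1 X-6.65 Y3.46 E1.4597
G1 X-7.47 Y0.65 E1.5571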